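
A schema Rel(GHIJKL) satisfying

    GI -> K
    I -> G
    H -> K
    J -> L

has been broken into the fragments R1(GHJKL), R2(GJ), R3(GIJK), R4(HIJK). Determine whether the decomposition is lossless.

Chase test. Columns are GHIJKL; row i has aⱼ where attribute j ∈ Ri, else bᵢⱼ.
Initial tableau (one row per fragment):
  row 1: a1 a2 b13 a4 a5 a6
  row 2: a1 b22 b23 a4 b25 b26
  row 3: a1 b32 a3 a4 a5 b36
  row 4: b41 a2 a3 a4 a5 b46
Rows 3 and 4 agree on I; apply I→G and equate their G entries.
Rows 1 and 2 agree on J; apply J→L and equate their L entries.
Rows 1 and 3 agree on J; apply J→L and equate their L entries.
Rows 1 and 4 agree on J; apply J→L and equate their L entries.
Row 4 is now all distinguished symbols — the join is lossless.

Yes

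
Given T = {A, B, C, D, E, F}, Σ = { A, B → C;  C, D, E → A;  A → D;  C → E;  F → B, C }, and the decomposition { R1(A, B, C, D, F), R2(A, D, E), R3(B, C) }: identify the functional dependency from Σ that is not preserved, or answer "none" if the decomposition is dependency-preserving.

Check C → E: no single fragment contains all of {C, E}, and the restricted closure of {C} across the fragments never reaches {E}.
A, B → C is preserved.
C, D, E → A is preserved.
A → D is preserved.
F → B, C is preserved.

C → E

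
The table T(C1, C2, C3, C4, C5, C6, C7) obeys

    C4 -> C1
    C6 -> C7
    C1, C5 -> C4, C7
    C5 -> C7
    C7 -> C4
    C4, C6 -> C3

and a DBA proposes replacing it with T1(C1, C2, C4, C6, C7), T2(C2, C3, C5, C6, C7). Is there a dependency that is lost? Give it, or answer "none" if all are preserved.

C4 → C1 lies within T1.
C6 → C7 lies within T1.
C1, C5 → C4, C7: restricted closure across fragments reaches C4, C7.
C5 → C7 lies within T2.
C7 → C4 lies within T1.
C4, C6 → C3: restricted closure across fragments reaches C3.
Every dependency is enforceable on the fragments, so the decomposition is dependency-preserving.

none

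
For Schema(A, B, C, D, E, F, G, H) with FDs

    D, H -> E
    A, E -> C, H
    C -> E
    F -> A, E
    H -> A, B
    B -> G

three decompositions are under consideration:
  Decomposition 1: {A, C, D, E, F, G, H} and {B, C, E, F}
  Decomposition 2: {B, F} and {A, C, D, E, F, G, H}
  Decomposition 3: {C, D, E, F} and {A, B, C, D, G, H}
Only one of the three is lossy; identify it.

Decomposition 1: common = {C, E, F}, closure = {A, B, C, E, F, G, H} → lossless.
Decomposition 2: common = {F}, closure = {A, B, C, E, F, G, H} → lossless.
Decomposition 3: common = {C, D}, closure = {C, D, E} → lossy.

Decomposition 3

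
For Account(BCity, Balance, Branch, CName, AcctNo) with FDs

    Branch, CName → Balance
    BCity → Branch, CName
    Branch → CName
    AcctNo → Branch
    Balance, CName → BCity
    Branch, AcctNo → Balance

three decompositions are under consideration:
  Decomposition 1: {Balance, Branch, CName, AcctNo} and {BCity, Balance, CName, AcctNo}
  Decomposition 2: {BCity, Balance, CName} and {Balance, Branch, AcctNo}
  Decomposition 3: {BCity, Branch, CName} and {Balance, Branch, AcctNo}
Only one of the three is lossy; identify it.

Decomposition 2

Decomposition 1: common = {Balance, CName, AcctNo}, closure = {BCity, Balance, Branch, CName, AcctNo} → lossless.
Decomposition 2: common = {Balance}, closure = {Balance} → lossy.
Decomposition 3: common = {Branch}, closure = {BCity, Balance, Branch, CName} → lossless.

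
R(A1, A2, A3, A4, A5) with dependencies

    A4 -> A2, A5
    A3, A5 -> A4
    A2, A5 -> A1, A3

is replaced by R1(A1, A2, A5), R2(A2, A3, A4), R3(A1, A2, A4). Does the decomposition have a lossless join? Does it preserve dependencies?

lossy and not dependency-preserving

Lossless test (chase): Rows 2 and 3 agree on A4; apply A4→A2, A5 and equate their A2, A5 entries. Rows 2 and 3 agree on A2, A5; apply A2, A5→A1, A3 and equate their A1, A3 entries. No row becomes fully distinguished — the join is lossy.
Dependency preservation: the restricted closure of {A4} across the fragments never reaches {A2, A5}, so A4 → A2, A5 cannot be enforced without a join — not preserved.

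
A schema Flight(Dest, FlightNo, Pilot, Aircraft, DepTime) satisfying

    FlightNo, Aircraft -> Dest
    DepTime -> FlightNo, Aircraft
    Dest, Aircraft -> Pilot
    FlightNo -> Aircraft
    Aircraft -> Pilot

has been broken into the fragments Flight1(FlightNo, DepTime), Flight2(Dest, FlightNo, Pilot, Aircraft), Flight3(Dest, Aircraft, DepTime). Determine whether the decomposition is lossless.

Chase test. Columns are Dest, FlightNo, Pilot, Aircraft, DepTime; row i has aⱼ where attribute j ∈ Flighti, else bᵢⱼ.
Initial tableau (one row per fragment):
  row 1: b11 a2 b13 b14 a5
  row 2: a1 a2 a3 a4 b25
  row 3: a1 b32 b33 a4 a5
Rows 1 and 3 agree on DepTime; apply DepTime→FlightNo, Aircraft and equate their FlightNo, Aircraft entries.
Rows 2 and 3 agree on Dest, Aircraft; apply Dest, Aircraft→Pilot and equate their Pilot entries.
Rows 1 and 2 agree on Aircraft; apply Aircraft→Pilot and equate their Pilot entries.
Rows 1 and 2 agree on FlightNo, Aircraft; apply FlightNo, Aircraft→Dest and equate their Dest entries.
Row 1 is now all distinguished symbols — the join is lossless.

Yes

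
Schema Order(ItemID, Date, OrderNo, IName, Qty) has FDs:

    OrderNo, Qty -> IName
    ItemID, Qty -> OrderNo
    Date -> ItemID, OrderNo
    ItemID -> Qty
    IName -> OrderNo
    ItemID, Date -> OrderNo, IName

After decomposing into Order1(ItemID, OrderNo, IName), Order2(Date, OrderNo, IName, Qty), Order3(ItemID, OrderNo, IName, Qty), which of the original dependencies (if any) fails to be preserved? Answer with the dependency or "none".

Check Date → ItemID, OrderNo: no single fragment contains all of {ItemID, Date, OrderNo}, and the restricted closure of {Date} across the fragments never reaches {ItemID, OrderNo}.
OrderNo, Qty → IName is preserved.
ItemID, Qty → OrderNo is preserved.
ItemID → Qty is preserved.
IName → OrderNo is preserved.
ItemID, Date → OrderNo, IName is preserved.

Date -> ItemID, OrderNo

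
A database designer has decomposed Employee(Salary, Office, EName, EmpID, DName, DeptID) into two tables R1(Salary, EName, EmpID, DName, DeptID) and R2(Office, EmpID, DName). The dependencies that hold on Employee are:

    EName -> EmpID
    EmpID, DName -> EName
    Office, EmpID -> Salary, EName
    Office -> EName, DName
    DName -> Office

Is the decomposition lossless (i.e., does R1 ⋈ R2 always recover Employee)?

Yes

Common attributes: R1 ∩ R2 = {EmpID, DName}.
Closure of {EmpID, DName}: EmpID, DName → EName applies, adding EName; DName → Office applies, adding Office; Office, EmpID → Salary, EName applies, adding Salary. So (EmpID, DName)⁺ = {Salary, Office, EName, EmpID, DName}.
This closure contains every attribute of R2, so R1 ∩ R2 → R2. The join is lossless.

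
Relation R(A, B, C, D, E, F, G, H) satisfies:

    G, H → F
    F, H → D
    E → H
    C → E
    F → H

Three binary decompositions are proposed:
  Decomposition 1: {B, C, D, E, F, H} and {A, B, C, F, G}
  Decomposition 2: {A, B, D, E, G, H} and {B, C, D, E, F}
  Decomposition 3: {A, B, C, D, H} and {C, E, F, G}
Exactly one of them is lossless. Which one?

Decomposition 1

Decomposition 1: common = {B, C, F}, closure = {B, C, D, E, F, H} → lossless.
Decomposition 2: common = {B, D, E}, closure = {B, D, E, H} → lossy.
Decomposition 3: common = {C}, closure = {C, E, H} → lossy.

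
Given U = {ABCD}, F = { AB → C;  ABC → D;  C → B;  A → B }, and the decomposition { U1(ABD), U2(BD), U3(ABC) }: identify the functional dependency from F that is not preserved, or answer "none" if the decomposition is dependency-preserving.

AB → C lies within U3.
ABC → D: restricted closure across fragments reaches D.
C → B lies within U3.
A → B lies within U1.
Every dependency is enforceable on the fragments, so the decomposition is dependency-preserving.

none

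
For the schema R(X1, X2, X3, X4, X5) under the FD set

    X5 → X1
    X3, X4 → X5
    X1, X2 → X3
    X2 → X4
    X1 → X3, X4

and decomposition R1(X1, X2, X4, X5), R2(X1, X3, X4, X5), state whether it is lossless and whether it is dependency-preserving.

lossless and dependency-preserving

Lossless test: (X1, X4, X5)⁺ = {X1, X3, X4, X5}, which contains all of one fragment — lossless.
Dependency preservation: X1, X2 → X3 is not contained in any single fragment, but the restricted closure of its left-hand side across the fragments still reaches the right-hand side; the remaining FDs each lie inside some fragment. All dependencies are preserved.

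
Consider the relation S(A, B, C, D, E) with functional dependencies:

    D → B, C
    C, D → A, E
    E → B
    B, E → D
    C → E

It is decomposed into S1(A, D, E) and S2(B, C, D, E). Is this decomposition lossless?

Common attributes: S1 ∩ S2 = {D, E}.
Closure of {D, E}: D → B, C applies, adding B, C; C, D → A, E applies, adding A. So (D, E)⁺ = {A, B, C, D, E}.
This closure contains every attribute of S1, so S1 ∩ S2 → S1. The join is lossless.

Yes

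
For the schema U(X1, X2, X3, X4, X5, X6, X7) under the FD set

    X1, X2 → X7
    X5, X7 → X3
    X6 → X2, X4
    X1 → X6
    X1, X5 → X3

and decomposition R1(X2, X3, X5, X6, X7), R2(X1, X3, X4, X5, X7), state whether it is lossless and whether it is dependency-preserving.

Lossless test: (X3, X5, X7)⁺ = {X3, X5, X7}, which is a superkey of neither fragment — lossy.
Dependency preservation: the restricted closure of {X6} across the fragments never reaches {X2, X4}, so X6 → X2, X4 cannot be enforced without a join — not preserved.

lossy and not dependency-preserving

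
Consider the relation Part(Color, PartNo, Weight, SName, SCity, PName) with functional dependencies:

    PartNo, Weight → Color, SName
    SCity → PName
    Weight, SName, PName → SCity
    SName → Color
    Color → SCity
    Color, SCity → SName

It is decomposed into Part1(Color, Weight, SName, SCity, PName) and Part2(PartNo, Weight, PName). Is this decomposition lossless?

No

Common attributes: Part1 ∩ Part2 = {Weight, PName}.
No dependency enlarges {Weight, PName}, so (Weight, PName)⁺ = {Weight, PName}.
The closure contains neither all of Part1 = {Color, Weight, SName, SCity, PName} nor all of Part2 = {PartNo, Weight, PName}, so the common attributes are not a superkey of either fragment. The join is lossy.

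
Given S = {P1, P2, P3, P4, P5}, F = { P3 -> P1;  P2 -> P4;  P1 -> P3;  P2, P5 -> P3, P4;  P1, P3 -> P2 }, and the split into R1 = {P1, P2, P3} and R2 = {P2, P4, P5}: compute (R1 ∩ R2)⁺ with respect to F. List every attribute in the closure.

R1 ∩ R2 = {P2}.
P2 → P4 applies, adding P4
Closure: {P2, P4}.

P2, P4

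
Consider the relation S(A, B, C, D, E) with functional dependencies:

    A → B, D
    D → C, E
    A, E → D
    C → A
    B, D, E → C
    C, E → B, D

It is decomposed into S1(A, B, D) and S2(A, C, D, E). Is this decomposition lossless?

Common attributes: S1 ∩ S2 = {A, D}.
Closure of {A, D}: A → B, D applies, adding B; D → C, E applies, adding C, E. So (A, D)⁺ = {A, B, C, D, E}.
This closure contains every attribute of S1, so S1 ∩ S2 → S1. The join is lossless.

Yes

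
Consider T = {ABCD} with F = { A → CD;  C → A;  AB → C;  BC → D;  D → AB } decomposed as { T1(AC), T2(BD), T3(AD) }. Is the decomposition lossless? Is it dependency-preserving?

lossless and dependency-preserving

Lossless test (chase): Rows 1 and 3 agree on A; apply A→CD and equate their CD entries. Rows 1 and 2 agree on D; apply D→AB and equate their AB entries. Rows 1 and 3 agree on D; apply D→AB and equate their AB entries. Rows 1 and 2 agree on A; apply A→CD and equate their CD entries. Row 1 is now all distinguished symbols — the join is lossless.
Dependency preservation: A → CD; AB → C; BC → D; D → AB are not contained in any single fragment, but the restricted closure of each left-hand side across the fragments still reaches the right-hand side; the remaining FDs each lie inside some fragment. All dependencies are preserved.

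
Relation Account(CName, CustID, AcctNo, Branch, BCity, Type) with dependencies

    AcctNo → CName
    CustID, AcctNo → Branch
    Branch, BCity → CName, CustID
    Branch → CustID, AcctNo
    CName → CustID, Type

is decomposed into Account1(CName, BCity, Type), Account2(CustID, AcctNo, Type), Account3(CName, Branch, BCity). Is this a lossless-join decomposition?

Chase test. Columns are CName, CustID, AcctNo, Branch, BCity, Type; row i has aⱼ where attribute j ∈ Accounti, else bᵢⱼ.
Initial tableau (one row per fragment):
  row 1: a1 b12 b13 b14 a5 a6
  row 2: b21 a2 a3 b24 b25 a6
  row 3: a1 b32 b33 a4 a5 b36
Rows 1 and 3 agree on CName; apply CName→CustID, Type and equate their CustID, Type entries.
No row becomes fully distinguished — the join is lossy.

No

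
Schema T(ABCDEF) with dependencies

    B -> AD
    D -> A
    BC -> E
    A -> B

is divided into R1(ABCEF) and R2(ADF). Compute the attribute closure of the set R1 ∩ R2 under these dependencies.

ABDF

R1 ∩ R2 = {AF}.
A → B applies, adding B
B → AD applies, adding D
Closure: {ABDF}.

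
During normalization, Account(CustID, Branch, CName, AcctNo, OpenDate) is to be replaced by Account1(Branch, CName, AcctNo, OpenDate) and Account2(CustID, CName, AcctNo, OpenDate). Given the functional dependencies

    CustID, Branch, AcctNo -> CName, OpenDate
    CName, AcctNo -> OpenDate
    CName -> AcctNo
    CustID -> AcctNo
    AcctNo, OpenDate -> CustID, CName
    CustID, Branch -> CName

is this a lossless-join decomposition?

Common attributes: Account1 ∩ Account2 = {CName, AcctNo, OpenDate}.
Closure of {CName, AcctNo, OpenDate}: AcctNo, OpenDate → CustID, CName applies, adding CustID. So (CName, AcctNo, OpenDate)⁺ = {CustID, CName, AcctNo, OpenDate}.
This closure contains every attribute of Account2, so Account1 ∩ Account2 → Account2. The join is lossless.

Yes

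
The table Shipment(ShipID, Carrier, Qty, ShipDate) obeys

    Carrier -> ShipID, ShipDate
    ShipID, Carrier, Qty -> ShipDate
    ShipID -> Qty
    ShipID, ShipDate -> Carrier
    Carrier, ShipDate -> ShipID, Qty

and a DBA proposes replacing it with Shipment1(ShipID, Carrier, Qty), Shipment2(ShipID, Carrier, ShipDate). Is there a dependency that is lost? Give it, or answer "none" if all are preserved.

Carrier → ShipID, ShipDate lies within Shipment2.
ShipID, Carrier, Qty → ShipDate: restricted closure across fragments reaches ShipDate.
ShipID → Qty lies within Shipment1.
ShipID, ShipDate → Carrier lies within Shipment2.
Carrier, ShipDate → ShipID, Qty: restricted closure across fragments reaches ShipID, Qty.
Every dependency is enforceable on the fragments, so the decomposition is dependency-preserving.

none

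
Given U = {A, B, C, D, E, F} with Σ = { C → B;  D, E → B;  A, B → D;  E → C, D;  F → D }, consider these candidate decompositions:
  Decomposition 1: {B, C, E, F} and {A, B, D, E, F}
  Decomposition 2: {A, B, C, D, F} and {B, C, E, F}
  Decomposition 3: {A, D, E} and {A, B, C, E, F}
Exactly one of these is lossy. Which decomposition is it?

Decomposition 2

Decomposition 1: common = {B, E, F}, closure = {B, C, D, E, F} → lossless.
Decomposition 2: common = {B, C, F}, closure = {B, C, D, F} → lossy.
Decomposition 3: common = {A, E}, closure = {A, B, C, D, E} → lossless.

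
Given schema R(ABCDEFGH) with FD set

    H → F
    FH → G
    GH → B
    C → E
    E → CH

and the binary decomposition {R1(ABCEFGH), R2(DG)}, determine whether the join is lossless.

Common attributes: R1 ∩ R2 = {G}.
No dependency enlarges {G}, so (G)⁺ = {G}.
The closure contains neither all of R1 = {ABCEFGH} nor all of R2 = {DG}, so the common attributes are not a superkey of either fragment. The join is lossy.

No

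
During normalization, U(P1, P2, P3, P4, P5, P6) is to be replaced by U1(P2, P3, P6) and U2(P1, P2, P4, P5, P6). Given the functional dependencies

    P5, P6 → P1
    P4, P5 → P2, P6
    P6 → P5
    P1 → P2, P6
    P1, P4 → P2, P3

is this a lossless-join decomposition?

No

Common attributes: U1 ∩ U2 = {P2, P6}.
Closure of {P2, P6}: P6 → P5 applies, adding P5; P5, P6 → P1 applies, adding P1. So (P2, P6)⁺ = {P1, P2, P5, P6}.
The closure contains neither all of U1 = {P2, P3, P6} nor all of U2 = {P1, P2, P4, P5, P6}, so the common attributes are not a superkey of either fragment. The join is lossy.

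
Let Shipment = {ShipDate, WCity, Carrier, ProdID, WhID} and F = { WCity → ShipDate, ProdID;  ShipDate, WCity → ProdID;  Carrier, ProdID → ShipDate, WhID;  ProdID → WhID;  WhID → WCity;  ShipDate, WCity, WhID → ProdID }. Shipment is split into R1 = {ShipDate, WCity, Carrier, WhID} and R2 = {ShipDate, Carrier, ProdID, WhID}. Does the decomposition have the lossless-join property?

Yes

Common attributes: R1 ∩ R2 = {ShipDate, Carrier, WhID}.
Closure of {ShipDate, Carrier, WhID}: WhID → WCity applies, adding WCity; ShipDate, WCity, WhID → ProdID applies, adding ProdID. So (ShipDate, Carrier, WhID)⁺ = {ShipDate, WCity, Carrier, ProdID, WhID}.
This closure contains every attribute of R1, so R1 ∩ R2 → R1. The join is lossless.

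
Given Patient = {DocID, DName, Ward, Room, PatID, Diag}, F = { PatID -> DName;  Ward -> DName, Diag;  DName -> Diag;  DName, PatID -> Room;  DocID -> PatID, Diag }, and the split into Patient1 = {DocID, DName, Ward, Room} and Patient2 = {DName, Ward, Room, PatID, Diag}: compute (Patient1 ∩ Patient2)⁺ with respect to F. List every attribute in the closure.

DName, Ward, Room, Diag

Patient1 ∩ Patient2 = {DName, Ward, Room}.
Ward → DName, Diag applies, adding Diag
Closure: {DName, Ward, Room, Diag}.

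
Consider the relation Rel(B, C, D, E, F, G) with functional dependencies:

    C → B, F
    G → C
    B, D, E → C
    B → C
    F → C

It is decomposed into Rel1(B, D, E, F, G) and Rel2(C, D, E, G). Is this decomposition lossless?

Common attributes: Rel1 ∩ Rel2 = {D, E, G}.
Closure of {D, E, G}: G → C applies, adding C; C → B, F applies, adding B, F. So (D, E, G)⁺ = {B, C, D, E, F, G}.
This closure contains every attribute of Rel1, so Rel1 ∩ Rel2 → Rel1. The join is lossless.

Yes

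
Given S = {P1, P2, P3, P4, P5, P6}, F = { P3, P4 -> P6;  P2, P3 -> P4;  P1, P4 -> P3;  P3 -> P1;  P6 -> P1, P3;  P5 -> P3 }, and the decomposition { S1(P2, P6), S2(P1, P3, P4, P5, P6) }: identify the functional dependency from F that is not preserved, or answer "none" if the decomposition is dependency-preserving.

P2, P3 -> P4

Check P2, P3 → P4: no single fragment contains all of {P2, P3, P4}, and the restricted closure of {P2, P3} across the fragments never reaches {P4}.
P3, P4 → P6 is preserved.
P1, P4 → P3 is preserved.
P3 → P1 is preserved.
P6 → P1, P3 is preserved.
P5 → P3 is preserved.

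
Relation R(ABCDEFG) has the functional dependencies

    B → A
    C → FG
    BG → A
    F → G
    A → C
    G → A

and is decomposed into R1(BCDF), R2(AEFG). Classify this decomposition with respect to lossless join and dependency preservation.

Lossless test: (F)⁺ = {ACFG}, which is a superkey of neither fragment — lossy.
Dependency preservation: B → A; C → FG; BG → A; A → C are not contained in any single fragment, but the restricted closure of each left-hand side across the fragments still reaches the right-hand side; the remaining FDs each lie inside some fragment. All dependencies are preserved.

lossy but dependency-preserving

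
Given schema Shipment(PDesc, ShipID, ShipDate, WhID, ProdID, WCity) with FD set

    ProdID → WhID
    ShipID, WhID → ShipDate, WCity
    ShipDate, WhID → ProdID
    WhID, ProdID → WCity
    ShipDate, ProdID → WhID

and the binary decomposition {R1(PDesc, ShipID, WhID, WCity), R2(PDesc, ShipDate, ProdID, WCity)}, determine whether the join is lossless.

No

Common attributes: R1 ∩ R2 = {PDesc, WCity}.
No dependency enlarges {PDesc, WCity}, so (PDesc, WCity)⁺ = {PDesc, WCity}.
The closure contains neither all of R1 = {PDesc, ShipID, WhID, WCity} nor all of R2 = {PDesc, ShipDate, ProdID, WCity}, so the common attributes are not a superkey of either fragment. The join is lossy.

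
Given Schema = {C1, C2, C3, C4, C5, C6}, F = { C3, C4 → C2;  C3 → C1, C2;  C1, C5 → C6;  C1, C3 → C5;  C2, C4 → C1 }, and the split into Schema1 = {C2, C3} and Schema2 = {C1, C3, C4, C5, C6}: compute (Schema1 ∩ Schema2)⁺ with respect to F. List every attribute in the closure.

Schema1 ∩ Schema2 = {C3}.
C3 → C1, C2 applies, adding C1, C2
C1, C3 → C5 applies, adding C5
C1, C5 → C6 applies, adding C6
Closure: {C1, C2, C3, C5, C6}.

C1, C2, C3, C5, C6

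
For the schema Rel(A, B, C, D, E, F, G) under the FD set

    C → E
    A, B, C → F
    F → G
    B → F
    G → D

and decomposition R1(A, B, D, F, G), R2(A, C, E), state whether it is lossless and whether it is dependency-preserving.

Lossless test: (A)⁺ = {A}, which is a superkey of neither fragment — lossy.
Dependency preservation: A, B, C → F is not contained in any single fragment, but the restricted closure of its left-hand side across the fragments still reaches the right-hand side; the remaining FDs each lie inside some fragment. All dependencies are preserved.

lossy but dependency-preserving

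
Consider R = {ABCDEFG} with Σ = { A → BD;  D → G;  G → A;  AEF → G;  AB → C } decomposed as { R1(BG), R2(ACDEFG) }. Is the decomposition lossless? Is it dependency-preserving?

Lossless test: (G)⁺ = {ABCDG}, which contains all of one fragment — lossless.
Dependency preservation: A → BD; AB → C are not contained in any single fragment, but the restricted closure of each left-hand side across the fragments still reaches the right-hand side; the remaining FDs each lie inside some fragment. All dependencies are preserved.

lossless and dependency-preserving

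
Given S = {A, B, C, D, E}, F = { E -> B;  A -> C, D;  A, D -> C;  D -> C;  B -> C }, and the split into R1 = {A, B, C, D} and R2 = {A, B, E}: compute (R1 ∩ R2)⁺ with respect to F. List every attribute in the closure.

R1 ∩ R2 = {A, B}.
A → C, D applies, adding C, D
Closure: {A, B, C, D}.

A, B, C, D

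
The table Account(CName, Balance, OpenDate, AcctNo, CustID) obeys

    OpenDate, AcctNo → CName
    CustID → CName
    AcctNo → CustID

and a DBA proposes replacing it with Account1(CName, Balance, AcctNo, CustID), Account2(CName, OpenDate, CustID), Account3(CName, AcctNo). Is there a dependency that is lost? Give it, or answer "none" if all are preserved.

none

OpenDate, AcctNo → CName: restricted closure across fragments reaches CName.
CustID → CName lies within Account1.
AcctNo → CustID lies within Account1.
Every dependency is enforceable on the fragments, so the decomposition is dependency-preserving.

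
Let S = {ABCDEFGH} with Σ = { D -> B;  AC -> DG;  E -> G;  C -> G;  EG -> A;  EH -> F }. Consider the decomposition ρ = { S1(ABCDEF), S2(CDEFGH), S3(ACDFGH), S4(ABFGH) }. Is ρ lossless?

Yes

Chase test. Columns are ABCDEFGH; row i has aⱼ where attribute j ∈ Si, else bᵢⱼ.
Initial tableau (one row per fragment):
  row 1: a1 a2 a3 a4 a5 a6 b17 b18
  row 2: b21 b22 a3 a4 a5 a6 a7 a8
  row 3: a1 b32 a3 a4 b35 a6 a7 a8
  row 4: a1 a2 b43 b44 b45 a6 a7 a8
Rows 1 and 2 agree on D; apply D→B and equate their B entries.
Rows 1 and 3 agree on D; apply D→B and equate their B entries.
Rows 1 and 3 agree on AC; apply AC→DG and equate their DG entries.
Rows 1 and 2 agree on EG; apply EG→A and equate their A entries.
Row 2 is now all distinguished symbols — the join is lossless.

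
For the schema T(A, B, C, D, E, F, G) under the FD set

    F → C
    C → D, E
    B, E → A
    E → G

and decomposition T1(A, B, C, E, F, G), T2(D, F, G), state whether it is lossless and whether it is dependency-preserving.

Lossless test: (F, G)⁺ = {C, D, E, F, G}, which contains all of one fragment — lossless.
Dependency preservation: the restricted closure of {C} across the fragments never reaches {D, E}, so C → D, E cannot be enforced without a join — not preserved.

lossless but not dependency-preserving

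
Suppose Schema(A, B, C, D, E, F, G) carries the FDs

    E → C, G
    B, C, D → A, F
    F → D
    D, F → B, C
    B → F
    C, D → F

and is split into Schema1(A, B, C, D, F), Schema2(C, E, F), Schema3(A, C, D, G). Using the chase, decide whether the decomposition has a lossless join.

Chase test. Columns are A, B, C, D, E, F, G; row i has aⱼ where attribute j ∈ Schemai, else bᵢⱼ.
Initial tableau (one row per fragment):
  row 1: a1 a2 a3 a4 b15 a6 b17
  row 2: b21 b22 a3 b24 a5 a6 b27
  row 3: a1 b32 a3 a4 b35 b36 a7
Rows 1 and 2 agree on F; apply F→D and equate their D entries.
Rows 1 and 2 agree on D, F; apply D, F→B, C and equate their B, C entries.
Rows 1 and 3 agree on C, D; apply C, D→F and equate their F entries.
Rows 1 and 2 agree on B, C, D; apply B, C, D→A, F and equate their A, F entries.
Rows 1 and 3 agree on D, F; apply D, F→B, C and equate their B, C entries.
No row becomes fully distinguished — the join is lossy.

No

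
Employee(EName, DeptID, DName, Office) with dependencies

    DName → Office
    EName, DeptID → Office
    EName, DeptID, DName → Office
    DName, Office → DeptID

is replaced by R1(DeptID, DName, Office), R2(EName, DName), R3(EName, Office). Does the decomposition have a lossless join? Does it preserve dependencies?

lossless but not dependency-preserving

Lossless test (chase): Rows 1 and 2 agree on DName; apply DName→Office and equate their Office entries. Rows 1 and 2 agree on DName, Office; apply DName, Office→DeptID and equate their DeptID entries. Row 2 is now all distinguished symbols — the join is lossless.
Dependency preservation: the restricted closure of {EName, DeptID} across the fragments never reaches {Office}, so EName, DeptID → Office cannot be enforced without a join — not preserved.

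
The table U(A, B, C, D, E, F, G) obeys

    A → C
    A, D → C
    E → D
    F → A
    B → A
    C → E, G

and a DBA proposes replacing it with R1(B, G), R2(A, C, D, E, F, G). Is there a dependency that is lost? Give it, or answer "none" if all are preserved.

B → A

Check B → A: no single fragment contains all of {A, B}, and the restricted closure of {B} across the fragments never reaches {A}.
A → C is preserved.
A, D → C is preserved.
E → D is preserved.
F → A is preserved.
C → E, G is preserved.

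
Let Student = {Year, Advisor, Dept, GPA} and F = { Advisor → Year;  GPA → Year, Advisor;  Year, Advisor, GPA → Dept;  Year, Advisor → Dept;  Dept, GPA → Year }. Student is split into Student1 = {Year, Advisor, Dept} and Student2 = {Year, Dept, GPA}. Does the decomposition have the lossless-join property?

Common attributes: Student1 ∩ Student2 = {Year, Dept}.
No dependency enlarges {Year, Dept}, so (Year, Dept)⁺ = {Year, Dept}.
The closure contains neither all of Student1 = {Year, Advisor, Dept} nor all of Student2 = {Year, Dept, GPA}, so the common attributes are not a superkey of either fragment. The join is lossy.

No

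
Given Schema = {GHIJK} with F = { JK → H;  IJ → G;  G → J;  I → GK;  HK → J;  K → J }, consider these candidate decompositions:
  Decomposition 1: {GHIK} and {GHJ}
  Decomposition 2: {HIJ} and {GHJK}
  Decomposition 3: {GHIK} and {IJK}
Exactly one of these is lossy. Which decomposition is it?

Decomposition 1: common = {GH}, closure = {GHJ} → lossless.
Decomposition 2: common = {HJ}, closure = {HJ} → lossy.
Decomposition 3: common = {IK}, closure = {GHIJK} → lossless.

Decomposition 2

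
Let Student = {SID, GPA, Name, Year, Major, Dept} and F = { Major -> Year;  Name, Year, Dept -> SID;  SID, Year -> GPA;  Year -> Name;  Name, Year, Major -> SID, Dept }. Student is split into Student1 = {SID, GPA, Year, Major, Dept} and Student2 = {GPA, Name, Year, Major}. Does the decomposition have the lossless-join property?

Common attributes: Student1 ∩ Student2 = {GPA, Year, Major}.
Closure of {GPA, Year, Major}: Year → Name applies, adding Name; Name, Year, Major → SID, Dept applies, adding SID, Dept. So (GPA, Year, Major)⁺ = {SID, GPA, Name, Year, Major, Dept}.
This closure contains every attribute of Student1, so Student1 ∩ Student2 → Student1. The join is lossless.

Yes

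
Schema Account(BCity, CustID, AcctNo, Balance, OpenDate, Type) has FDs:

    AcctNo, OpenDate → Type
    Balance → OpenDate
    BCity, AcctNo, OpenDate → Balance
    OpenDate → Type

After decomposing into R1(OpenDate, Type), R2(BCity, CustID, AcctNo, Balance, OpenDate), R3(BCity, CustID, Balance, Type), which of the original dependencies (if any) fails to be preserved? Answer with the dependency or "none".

AcctNo, OpenDate → Type: restricted closure across fragments reaches Type.
Balance → OpenDate lies within R2.
BCity, AcctNo, OpenDate → Balance lies within R2.
OpenDate → Type lies within R1.
Every dependency is enforceable on the fragments, so the decomposition is dependency-preserving.

none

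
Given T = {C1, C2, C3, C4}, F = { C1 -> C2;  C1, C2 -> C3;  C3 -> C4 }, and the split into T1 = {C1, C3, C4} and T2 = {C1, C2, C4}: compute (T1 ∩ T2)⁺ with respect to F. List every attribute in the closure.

C1, C2, C3, C4

T1 ∩ T2 = {C1, C4}.
C1 → C2 applies, adding C2
C1, C2 → C3 applies, adding C3
Closure: {C1, C2, C3, C4}.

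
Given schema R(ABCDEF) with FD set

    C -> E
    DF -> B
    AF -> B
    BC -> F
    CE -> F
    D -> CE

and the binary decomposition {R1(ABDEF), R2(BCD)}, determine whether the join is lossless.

Common attributes: R1 ∩ R2 = {BD}.
Closure of {BD}: D → CE applies, adding CE; BC → F applies, adding F. So (BD)⁺ = {BCDEF}.
This closure contains every attribute of R2, so R1 ∩ R2 → R2. The join is lossless.

Yes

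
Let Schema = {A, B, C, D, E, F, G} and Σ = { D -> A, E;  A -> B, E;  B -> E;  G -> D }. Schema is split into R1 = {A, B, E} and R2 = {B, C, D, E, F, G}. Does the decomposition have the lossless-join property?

Common attributes: R1 ∩ R2 = {B, E}.
No dependency enlarges {B, E}, so (B, E)⁺ = {B, E}.
The closure contains neither all of R1 = {A, B, E} nor all of R2 = {B, C, D, E, F, G}, so the common attributes are not a superkey of either fragment. The join is lossy.

No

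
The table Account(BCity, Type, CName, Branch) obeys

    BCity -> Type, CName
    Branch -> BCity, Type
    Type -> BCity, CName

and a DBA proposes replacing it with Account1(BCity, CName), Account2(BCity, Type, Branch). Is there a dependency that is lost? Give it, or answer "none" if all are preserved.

BCity → Type, CName: restricted closure across fragments reaches Type, CName.
Branch → BCity, Type lies within Account2.
Type → BCity, CName: restricted closure across fragments reaches BCity, CName.
Every dependency is enforceable on the fragments, so the decomposition is dependency-preserving.

none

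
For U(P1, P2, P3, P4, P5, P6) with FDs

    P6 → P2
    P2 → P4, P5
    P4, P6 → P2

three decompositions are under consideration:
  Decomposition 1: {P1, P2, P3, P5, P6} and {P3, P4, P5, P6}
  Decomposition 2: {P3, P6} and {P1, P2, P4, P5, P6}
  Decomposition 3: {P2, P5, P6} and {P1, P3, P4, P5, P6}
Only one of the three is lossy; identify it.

Decomposition 1: common = {P3, P5, P6}, closure = {P2, P3, P4, P5, P6} → lossless.
Decomposition 2: common = {P6}, closure = {P2, P4, P5, P6} → lossy.
Decomposition 3: common = {P5, P6}, closure = {P2, P4, P5, P6} → lossless.

Decomposition 2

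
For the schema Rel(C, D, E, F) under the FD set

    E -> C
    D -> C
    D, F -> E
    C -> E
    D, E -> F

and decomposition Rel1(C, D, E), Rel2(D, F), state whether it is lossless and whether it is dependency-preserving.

lossless and dependency-preserving

Lossless test: (D)⁺ = {C, D, E, F}, which contains all of one fragment — lossless.
Dependency preservation: D, F → E; D, E → F are not contained in any single fragment, but the restricted closure of each left-hand side across the fragments still reaches the right-hand side; the remaining FDs each lie inside some fragment. All dependencies are preserved.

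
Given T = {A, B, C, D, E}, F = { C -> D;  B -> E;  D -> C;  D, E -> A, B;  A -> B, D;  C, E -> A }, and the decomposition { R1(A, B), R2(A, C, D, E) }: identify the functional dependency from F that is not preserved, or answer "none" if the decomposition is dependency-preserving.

B -> E

Check B → E: no single fragment contains all of {B, E}, and the restricted closure of {B} across the fragments never reaches {E}.
C → D is preserved.
D → C is preserved.
D, E → A, B is preserved.
A → B, D is preserved.
C, E → A is preserved.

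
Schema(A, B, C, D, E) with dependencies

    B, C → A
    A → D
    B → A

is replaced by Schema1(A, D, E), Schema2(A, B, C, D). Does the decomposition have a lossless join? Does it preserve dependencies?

Lossless test: (A, D)⁺ = {A, D}, which is a superkey of neither fragment — lossy.
Dependency preservation: every FD's attributes lie within a single fragment, so each can be enforced locally — preserved.

lossy but dependency-preserving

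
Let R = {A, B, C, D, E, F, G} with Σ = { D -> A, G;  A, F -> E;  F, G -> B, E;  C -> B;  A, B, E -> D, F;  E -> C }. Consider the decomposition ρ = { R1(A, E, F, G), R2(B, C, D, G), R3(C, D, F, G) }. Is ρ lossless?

No

Chase test. Columns are A, B, C, D, E, F, G; row i has aⱼ where attribute j ∈ Ri, else bᵢⱼ.
Initial tableau (one row per fragment):
  row 1: a1 b12 b13 b14 a5 a6 a7
  row 2: b21 a2 a3 a4 b25 b26 a7
  row 3: b31 b32 a3 a4 b35 a6 a7
Rows 2 and 3 agree on D; apply D→A, G and equate their A, G entries.
Rows 1 and 3 agree on F, G; apply F, G→B, E and equate their B, E entries.
Rows 2 and 3 agree on C; apply C→B and equate their B entries.
Rows 1 and 3 agree on E; apply E→C and equate their C entries.
No row becomes fully distinguished — the join is lossy.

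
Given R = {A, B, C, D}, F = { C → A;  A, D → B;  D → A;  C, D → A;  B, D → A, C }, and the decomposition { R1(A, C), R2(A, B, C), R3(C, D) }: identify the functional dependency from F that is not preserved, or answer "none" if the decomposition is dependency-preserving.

Check A, D → B: no single fragment contains all of {A, B, D}, and the restricted closure of {A, D} across the fragments never reaches {B}.
C → A is preserved.
D → A is preserved.
C, D → A is preserved.
B, D → A, C is preserved.

A, D → B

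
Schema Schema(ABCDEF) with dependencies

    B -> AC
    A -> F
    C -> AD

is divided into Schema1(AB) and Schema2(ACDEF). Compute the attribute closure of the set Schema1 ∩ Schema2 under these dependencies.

AF

Schema1 ∩ Schema2 = {A}.
A → F applies, adding F
Closure: {AF}.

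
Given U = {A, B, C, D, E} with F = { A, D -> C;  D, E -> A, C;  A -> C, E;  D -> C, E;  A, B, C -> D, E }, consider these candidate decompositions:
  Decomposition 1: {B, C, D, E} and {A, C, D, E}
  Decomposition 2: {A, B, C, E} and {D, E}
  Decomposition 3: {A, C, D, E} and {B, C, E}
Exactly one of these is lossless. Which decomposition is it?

Decomposition 1

Decomposition 1: common = {C, D, E}, closure = {A, C, D, E} → lossless.
Decomposition 2: common = {E}, closure = {E} → lossy.
Decomposition 3: common = {C, E}, closure = {C, E} → lossy.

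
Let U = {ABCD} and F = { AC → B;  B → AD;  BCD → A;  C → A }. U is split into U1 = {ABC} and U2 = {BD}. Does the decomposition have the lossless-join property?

Yes

Common attributes: U1 ∩ U2 = {B}.
Closure of {B}: B → AD applies, adding AD. So (B)⁺ = {ABD}.
This closure contains every attribute of U2, so U1 ∩ U2 → U2. The join is lossless.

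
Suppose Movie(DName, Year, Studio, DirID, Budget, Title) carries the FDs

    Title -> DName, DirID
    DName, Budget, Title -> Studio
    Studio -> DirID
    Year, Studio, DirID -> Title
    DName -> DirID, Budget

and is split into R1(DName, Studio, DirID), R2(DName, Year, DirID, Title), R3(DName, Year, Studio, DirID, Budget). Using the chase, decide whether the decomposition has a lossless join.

Chase test. Columns are DName, Year, Studio, DirID, Budget, Title; row i has aⱼ where attribute j ∈ Ri, else bᵢⱼ.
Initial tableau (one row per fragment):
  row 1: a1 b12 a3 a4 b15 b16
  row 2: a1 a2 b23 a4 b25 a6
  row 3: a1 a2 a3 a4 a5 b36
Rows 1 and 2 agree on DName; apply DName→DirID, Budget and equate their DirID, Budget entries.
Rows 1 and 3 agree on DName; apply DName→DirID, Budget and equate their DirID, Budget entries.
No row becomes fully distinguished — the join is lossy.

No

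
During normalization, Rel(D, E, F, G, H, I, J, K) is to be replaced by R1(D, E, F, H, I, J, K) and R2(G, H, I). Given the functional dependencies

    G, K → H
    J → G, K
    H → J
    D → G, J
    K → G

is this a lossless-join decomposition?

Yes

Common attributes: R1 ∩ R2 = {H, I}.
Closure of {H, I}: H → J applies, adding J; J → G, K applies, adding G, K. So (H, I)⁺ = {G, H, I, J, K}.
This closure contains every attribute of R2, so R1 ∩ R2 → R2. The join is lossless.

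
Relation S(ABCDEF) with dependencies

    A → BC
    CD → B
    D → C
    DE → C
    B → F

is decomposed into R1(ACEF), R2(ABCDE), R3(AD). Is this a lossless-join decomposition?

Chase test. Columns are ABCDEF; row i has aⱼ where attribute j ∈ Ri, else bᵢⱼ.
Initial tableau (one row per fragment):
  row 1: a1 b12 a3 b14 a5 a6
  row 2: a1 a2 a3 a4 a5 b26
  row 3: a1 b32 b33 a4 b35 b36
Rows 1 and 2 agree on A; apply A→BC and equate their BC entries.
Rows 1 and 3 agree on A; apply A→BC and equate their BC entries.
Rows 1 and 2 agree on B; apply B→F and equate their F entries.
Rows 1 and 3 agree on B; apply B→F and equate their F entries.
Row 2 is now all distinguished symbols — the join is lossless.

Yes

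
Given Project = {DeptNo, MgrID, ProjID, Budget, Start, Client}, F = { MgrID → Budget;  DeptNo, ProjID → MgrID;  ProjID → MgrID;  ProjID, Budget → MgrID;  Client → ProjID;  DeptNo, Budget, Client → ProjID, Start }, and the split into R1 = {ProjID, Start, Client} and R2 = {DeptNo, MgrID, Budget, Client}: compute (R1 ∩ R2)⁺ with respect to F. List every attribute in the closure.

R1 ∩ R2 = {Client}.
Client → ProjID applies, adding ProjID
ProjID → MgrID applies, adding MgrID
MgrID → Budget applies, adding Budget
Closure: {MgrID, ProjID, Budget, Client}.

MgrID, ProjID, Budget, Client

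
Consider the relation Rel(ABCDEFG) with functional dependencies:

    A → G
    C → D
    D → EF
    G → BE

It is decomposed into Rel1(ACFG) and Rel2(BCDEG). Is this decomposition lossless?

Common attributes: Rel1 ∩ Rel2 = {CG}.
Closure of {CG}: C → D applies, adding D; D → EF applies, adding EF; G → BE applies, adding B. So (CG)⁺ = {BCDEFG}.
This closure contains every attribute of Rel2, so Rel1 ∩ Rel2 → Rel2. The join is lossless.

Yes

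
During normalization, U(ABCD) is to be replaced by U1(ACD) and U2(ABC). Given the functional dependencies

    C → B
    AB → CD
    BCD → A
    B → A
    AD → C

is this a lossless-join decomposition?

Yes

Common attributes: U1 ∩ U2 = {AC}.
Closure of {AC}: C → B applies, adding B; AB → CD applies, adding D. So (AC)⁺ = {ABCD}.
This closure contains every attribute of U1, so U1 ∩ U2 → U1. The join is lossless.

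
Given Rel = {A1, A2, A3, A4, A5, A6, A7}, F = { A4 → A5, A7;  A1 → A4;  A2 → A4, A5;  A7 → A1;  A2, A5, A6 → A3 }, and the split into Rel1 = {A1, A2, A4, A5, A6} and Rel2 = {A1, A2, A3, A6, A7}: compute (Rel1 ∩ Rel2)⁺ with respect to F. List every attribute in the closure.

Rel1 ∩ Rel2 = {A1, A2, A6}.
A1 → A4 applies, adding A4
A2 → A4, A5 applies, adding A5
A2, A5, A6 → A3 applies, adding A3
A4 → A5, A7 applies, adding A7
Closure: {A1, A2, A3, A4, A5, A6, A7}.

A1, A2, A3, A4, A5, A6, A7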